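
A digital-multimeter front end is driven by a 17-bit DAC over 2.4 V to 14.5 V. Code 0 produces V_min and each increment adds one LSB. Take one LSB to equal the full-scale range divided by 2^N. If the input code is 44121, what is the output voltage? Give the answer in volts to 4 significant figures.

6.473 V

Range = 14.5 − (2.4) = 12.1 V. LSB = 12.1 V / 2^17.
V_out = V_min + code × LSB = 2.4 V + 44121 × 12.1 V / 131072
      = 2.4 + 4.07306 = 6.47306 V.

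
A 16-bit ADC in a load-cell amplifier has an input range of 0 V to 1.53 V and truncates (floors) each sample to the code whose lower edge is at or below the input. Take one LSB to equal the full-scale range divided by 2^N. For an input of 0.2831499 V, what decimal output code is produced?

V_FS = 1.53 V. LSB = 1.53 V / 2^16 ≈ 23.35 µV.
code = ⌊(V_in − V_min)/LSB⌋ = ⌊(V_in − V_min) × 2^16 / range⌋
     = ⌊(0.2831499 − (0)) × 65536 / 1.53⌋ = ⌊0.2831499 × 65536/1.53⌋
     = ⌊12128.439⌋ = 12128.

12128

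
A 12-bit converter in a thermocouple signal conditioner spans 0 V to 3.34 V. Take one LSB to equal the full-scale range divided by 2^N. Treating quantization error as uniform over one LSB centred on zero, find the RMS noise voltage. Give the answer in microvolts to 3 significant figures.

Full-scale range = 3.34 V.
LSB = 3.34 V / 2^12 = 0.81543 mV.
σ_q = LSB/√12 = 0.81543 mV/3.4641 = 235 µV.

235 µV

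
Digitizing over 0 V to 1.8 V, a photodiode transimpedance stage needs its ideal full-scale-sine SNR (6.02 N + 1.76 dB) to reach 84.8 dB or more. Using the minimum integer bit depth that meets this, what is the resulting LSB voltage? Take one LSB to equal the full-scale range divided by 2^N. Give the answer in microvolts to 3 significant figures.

V_FS = 1.8 V.
Required N = ⌈(84.8 − 1.76)/6.02⌉ = ⌈13.794⌉ = 14.
One LSB is 1.8 V / 16384 = 110 µV.

110 µV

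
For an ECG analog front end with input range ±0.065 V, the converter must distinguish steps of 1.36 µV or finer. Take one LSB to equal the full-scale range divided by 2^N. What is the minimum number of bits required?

Range = 0.065 − (-0.065) = 0.13 V.
Levels needed ≥ 0.13/1.36 µV = 95590. 2^17 = 131072 suffices, so N_min = 17.

17 bits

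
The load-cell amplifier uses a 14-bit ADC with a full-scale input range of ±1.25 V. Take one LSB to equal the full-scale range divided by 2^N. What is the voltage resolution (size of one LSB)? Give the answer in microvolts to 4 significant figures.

The full-scale span is 1.25 − (-1.25) = 2.5 V.
There are 2^14 = 16384 steps.
LSB = 2.5 V / 2^14 = 152.6 µV.

152.6 µV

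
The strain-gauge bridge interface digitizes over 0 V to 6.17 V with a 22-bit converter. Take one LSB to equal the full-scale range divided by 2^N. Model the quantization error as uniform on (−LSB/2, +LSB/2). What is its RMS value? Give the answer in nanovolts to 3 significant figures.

425 nV

V_FS = 6.17 V.
LSB = 6.17 V ÷ 2^22 = 6.17/4194304 V = 1.4710 µV.
For a uniform distribution on [−LSB/2, +LSB/2], V_rms = LSB/√12 = 1.4710 µV/3.4641 = 425 nV.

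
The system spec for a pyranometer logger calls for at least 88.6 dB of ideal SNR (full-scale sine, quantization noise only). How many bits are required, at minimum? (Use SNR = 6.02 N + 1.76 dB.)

15 bits

Required N = ⌈(88.6 − 1.76)/6.02⌉ = ⌈14.425⌉ = 15.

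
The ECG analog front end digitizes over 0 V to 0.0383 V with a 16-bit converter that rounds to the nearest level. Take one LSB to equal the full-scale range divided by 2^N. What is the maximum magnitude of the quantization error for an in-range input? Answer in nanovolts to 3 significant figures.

292 nV

Full-scale range = 0.0383 V.
LSB = 0.0383 V / 2^16 = 0.58441 µV.
|e|_max = LSB/2 = 292 nV.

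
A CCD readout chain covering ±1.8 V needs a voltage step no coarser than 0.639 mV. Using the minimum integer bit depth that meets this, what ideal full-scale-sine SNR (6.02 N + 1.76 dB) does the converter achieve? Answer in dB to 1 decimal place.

80.0 dB

Full-scale range = 1.8 V − (-1.8 V) = 3.6 V.
Need 2^N ≥ 3.6 V / 0.639 mV = 5634 → N_min = 13.
Ideal SNR at N = 13: 6.02·13 + 1.76 = 80.0 dB.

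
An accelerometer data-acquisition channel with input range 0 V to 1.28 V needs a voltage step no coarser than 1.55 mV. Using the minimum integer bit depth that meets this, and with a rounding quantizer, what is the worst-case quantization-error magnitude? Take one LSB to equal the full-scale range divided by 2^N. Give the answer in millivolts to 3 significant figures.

0.625 mV

Span = 1.28 V.
Levels needed ≥ 1.28/1.55 mV = 825.8. 2^10 = 1024 suffices, so N_min = 10.
Step size = 1.28/1024 V = 1.2500 mV.
Max error for round-to-nearest is LSB/2 = 0.625 mV.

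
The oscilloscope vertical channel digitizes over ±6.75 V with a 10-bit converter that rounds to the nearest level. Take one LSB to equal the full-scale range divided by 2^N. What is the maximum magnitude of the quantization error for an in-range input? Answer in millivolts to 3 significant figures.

Span: 6.75 V − (-6.75 V) = 13.5 V.
LSB = 13.5 V / 2^10 = 13.184 mV.
Worst-case error for round-to-nearest is half an LSB: 6.59 mV.

6.59 mV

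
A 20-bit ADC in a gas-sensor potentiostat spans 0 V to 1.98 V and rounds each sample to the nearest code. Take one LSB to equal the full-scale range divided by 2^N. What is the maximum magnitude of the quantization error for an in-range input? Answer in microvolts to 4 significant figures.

0.9441 µV

Span = 1.98 V.
One LSB is 1.98 V / 1048576 = 1.88828 µV.
Worst-case error for round-to-nearest is half an LSB: 0.9441 µV.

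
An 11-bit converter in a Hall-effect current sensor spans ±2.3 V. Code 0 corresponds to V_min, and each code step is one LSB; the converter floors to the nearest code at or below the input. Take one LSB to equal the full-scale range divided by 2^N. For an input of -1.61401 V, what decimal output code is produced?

305

The full-scale span is 2.3 − (-2.3) = 4.6 V. LSB = 4.6 V / 2^11 ≈ 2.246 mV.
(V_in − V_min) × 2^11/range = (-1.61401 − (-2.3)) × 2048/4.6 = 305.415.
Floor → code = 305.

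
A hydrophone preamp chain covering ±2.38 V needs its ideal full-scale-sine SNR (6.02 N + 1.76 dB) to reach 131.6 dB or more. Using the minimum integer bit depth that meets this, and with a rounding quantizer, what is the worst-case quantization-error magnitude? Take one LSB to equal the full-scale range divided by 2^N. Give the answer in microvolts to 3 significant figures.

Full-scale range = 2.38 V − (-2.38 V) = 4.76 V.
Solving 6.02 N ≥ 131.6 − 1.76: N ≥ 21.568. Round up → N = 22.
One LSB is 4.76 V / 4194304 = 1.1349 µV.
Max error for round-to-nearest is LSB/2 = 0.567 µV.

0.567 µV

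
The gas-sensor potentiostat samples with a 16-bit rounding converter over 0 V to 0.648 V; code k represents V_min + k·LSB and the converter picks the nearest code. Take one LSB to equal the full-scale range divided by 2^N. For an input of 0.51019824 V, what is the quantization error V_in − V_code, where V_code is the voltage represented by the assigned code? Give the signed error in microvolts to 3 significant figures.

Span = 0.648 V. LSB = 0.648 V / 2^16 ≈ 9.888 µV.
Position in LSBs: (0.51019824 − (0)) × 65536/0.648 = 51599.3084; rounding gives k = 51599.
V_code = V_min + k × range/2^16 = 0 + 51599 × 0.648/65536 = 0.51019519043 V.
Error = V_in − V_code = 0.51019824 − (0.51019519043) = +3.05 µV.

+3.05 µV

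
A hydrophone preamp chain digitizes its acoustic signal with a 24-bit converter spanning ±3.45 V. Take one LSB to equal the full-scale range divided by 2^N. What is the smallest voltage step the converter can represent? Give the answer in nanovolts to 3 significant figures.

Full-scale range = 3.45 V − (-3.45 V) = 6.9 V.
There are 2^24 = 16777216 steps.
LSB = 6.9 V / 2^24 = 411 nV.

411 nV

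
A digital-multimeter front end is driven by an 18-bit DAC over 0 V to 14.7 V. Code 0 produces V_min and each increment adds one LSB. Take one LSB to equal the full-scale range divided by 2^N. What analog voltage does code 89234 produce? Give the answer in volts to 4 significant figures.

Span = 14.7 V. LSB = 14.7 V / 2^18.
Output = V_min + (89234/262144) × range = 0 + 0.340401 × 14.7 V
      = 0 + 5.00389 = 5.00389 V.

5.004 V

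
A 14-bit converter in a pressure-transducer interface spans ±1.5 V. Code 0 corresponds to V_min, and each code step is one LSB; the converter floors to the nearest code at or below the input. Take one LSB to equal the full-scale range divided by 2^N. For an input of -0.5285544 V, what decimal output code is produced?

5305

The full-scale span is 1.5 − (-1.5) = 3 V. LSB = 3 V / 2^14 ≈ 183.1 µV.
code = ⌊(V_in − V_min)/LSB⌋ = ⌊(V_in − V_min) × 2^14 / range⌋
     = ⌊(-0.5285544 − (-1.5)) × 16384 / 3⌋ = ⌊0.9714456 × 16384/3⌋
     = ⌊5305.388⌋ = 5305.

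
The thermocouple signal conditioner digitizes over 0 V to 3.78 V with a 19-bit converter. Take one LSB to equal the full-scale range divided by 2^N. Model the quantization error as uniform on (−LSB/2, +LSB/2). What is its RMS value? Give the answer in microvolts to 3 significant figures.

2.08 µV

Range is 3.78 V.
One LSB is 3.78 V / 524288 = 7.2098 µV.
For a uniform distribution on [−LSB/2, +LSB/2], V_rms = LSB/√12 = 7.2098 µV/3.4641 = 2.08 µV.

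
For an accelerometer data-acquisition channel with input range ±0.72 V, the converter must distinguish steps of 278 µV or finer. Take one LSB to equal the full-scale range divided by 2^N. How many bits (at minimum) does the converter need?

13 bits

Full-scale range = 0.72 V − (-0.72 V) = 1.44 V.
Required number of levels: 1.44/278 µV = 5179.9; smallest N with 2^N ≥ that is 13.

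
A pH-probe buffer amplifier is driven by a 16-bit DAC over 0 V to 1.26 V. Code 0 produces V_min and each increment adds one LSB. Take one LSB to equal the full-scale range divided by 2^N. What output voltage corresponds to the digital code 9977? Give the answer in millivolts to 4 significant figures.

Span = 1.26 V. LSB = 1.26 V / 2^16.
V_out = 0 + 9977 × (1.26/65536) V
      = 0 + 0.191819 = 0.191819 V.

191.8 mV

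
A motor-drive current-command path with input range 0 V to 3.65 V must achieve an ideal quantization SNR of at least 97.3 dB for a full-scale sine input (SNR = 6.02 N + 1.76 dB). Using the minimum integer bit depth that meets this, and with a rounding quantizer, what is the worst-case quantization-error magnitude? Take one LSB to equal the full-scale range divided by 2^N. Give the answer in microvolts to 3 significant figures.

27.8 µV

Full-scale range = 3.65 V.
Required N = ⌈(97.3 − 1.76)/6.02⌉ = ⌈15.870⌉ = 16.
One LSB is 3.65 V / 65536 = 55.695 µV.
|e|_max = LSB/2 = 27.8 µV.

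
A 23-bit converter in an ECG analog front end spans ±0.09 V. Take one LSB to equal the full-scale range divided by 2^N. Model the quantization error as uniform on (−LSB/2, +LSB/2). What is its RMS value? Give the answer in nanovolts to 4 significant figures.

6.194 nV

The full-scale span is 0.09 − (-0.09) = 0.18 V.
One LSB is 0.18 V / 8388608 = 21.4577 nV.
σ_q = LSB/√12 = 21.4577 nV/3.4641 = 6.194 nV.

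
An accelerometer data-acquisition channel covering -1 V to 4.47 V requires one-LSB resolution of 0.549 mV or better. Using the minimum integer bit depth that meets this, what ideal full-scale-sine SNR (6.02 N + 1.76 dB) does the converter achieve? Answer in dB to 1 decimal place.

Range = 4.47 − (-1) = 5.47 V.
Need 2^N ≥ 5.47 V / 0.549 mV = 9964 → N_min = 14.
6.02(14) + 1.76 = 86.04 dB.

86.0 dB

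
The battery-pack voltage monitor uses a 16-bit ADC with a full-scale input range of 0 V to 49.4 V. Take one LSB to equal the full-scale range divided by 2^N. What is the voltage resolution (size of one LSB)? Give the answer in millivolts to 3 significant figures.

0.754 mV

V_FS = 49.4 V.
2^16 = 65536 levels.
LSB = 49.4 V ÷ 2^16 = 49.4/65536 V = 0.754 mV.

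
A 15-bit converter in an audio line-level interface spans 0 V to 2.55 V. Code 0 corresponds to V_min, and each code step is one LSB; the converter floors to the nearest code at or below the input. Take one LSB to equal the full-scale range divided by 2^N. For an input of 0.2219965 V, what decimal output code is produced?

2852

V_FS = 2.55 V. LSB = 2.55 V / 2^15 ≈ 77.82 µV.
V_in − V_min = 0.2219965 − (0) = 0.2219965 V.
Divide by LSB: 0.2219965 × 32768/2.55 = 2852.6986.
Truncating gives code 2852.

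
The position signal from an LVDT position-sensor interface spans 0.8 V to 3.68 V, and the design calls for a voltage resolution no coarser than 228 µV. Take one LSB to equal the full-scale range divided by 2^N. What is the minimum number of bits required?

The full-scale span is 3.68 − (0.8) = 2.88 V.
Levels needed ≥ 2.88/228 µV = 12630. 2^14 = 16384 suffices, so N_min = 14.

14 bits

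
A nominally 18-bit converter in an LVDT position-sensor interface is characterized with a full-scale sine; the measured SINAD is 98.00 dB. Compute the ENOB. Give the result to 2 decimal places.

15.99 bits

Inverting SNR = 6.02 N + 1.76: N_eff = (98.00 − 1.76)/6.02 = 15.9867.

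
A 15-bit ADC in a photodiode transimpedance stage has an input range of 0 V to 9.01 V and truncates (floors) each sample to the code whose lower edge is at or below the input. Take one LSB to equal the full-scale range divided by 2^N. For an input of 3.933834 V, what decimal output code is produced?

14306

Range is 9.01 V. LSB = 9.01 V / 2^15 ≈ 275.0 µV.
V_in − V_min = 3.933834 − (0) = 3.933834 V.
Divide by LSB: 3.933834 × 32768/9.01 = 14306.7561.
Truncating gives code 14306.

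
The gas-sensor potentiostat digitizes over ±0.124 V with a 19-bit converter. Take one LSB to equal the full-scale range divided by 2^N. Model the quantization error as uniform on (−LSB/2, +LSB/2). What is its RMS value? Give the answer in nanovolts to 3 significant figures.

137 nV

Range = 0.124 − (-0.124) = 0.248 V.
LSB = 0.248 V ÷ 2^19 = 0.248/524288 V = 473.02 nV.
V_rms = LSB/√12 = 473.02 nV / √12 = 137 nV.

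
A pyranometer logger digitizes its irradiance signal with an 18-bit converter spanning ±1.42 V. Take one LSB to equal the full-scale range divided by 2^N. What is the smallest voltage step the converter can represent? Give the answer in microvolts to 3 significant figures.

Span: 1.42 V − (-1.42 V) = 2.84 V.
There are 2^18 = 262144 steps.
LSB = 2.84 V / 2^18 = 10.8 µV.

10.8 µV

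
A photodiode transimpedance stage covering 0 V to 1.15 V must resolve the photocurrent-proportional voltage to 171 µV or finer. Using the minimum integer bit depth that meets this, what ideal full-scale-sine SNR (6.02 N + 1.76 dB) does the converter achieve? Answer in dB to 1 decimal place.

80.0 dB

Full-scale range = 1.15 V.
1.15 V / 171 µV = 6725. Since 2^12 = 4096 and 2^13 = 8192, N = 13.
SNR = 6.02 × 13 + 1.76 = 80.02 dB.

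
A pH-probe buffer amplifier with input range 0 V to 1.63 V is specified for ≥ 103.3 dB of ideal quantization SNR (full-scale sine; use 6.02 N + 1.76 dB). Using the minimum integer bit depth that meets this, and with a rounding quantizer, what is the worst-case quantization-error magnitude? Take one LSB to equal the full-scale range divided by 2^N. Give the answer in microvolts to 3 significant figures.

6.22 µV

Range is 1.63 V.
6.02 N + 1.76 ≥ 103.3 gives N ≥ 16.867, so the minimum integer is 17.
One LSB is 1.63 V / 131072 = 12.436 µV.
Max error for round-to-nearest is LSB/2 = 6.22 µV.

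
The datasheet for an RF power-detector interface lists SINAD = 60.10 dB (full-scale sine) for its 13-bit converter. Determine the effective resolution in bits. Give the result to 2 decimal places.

(60.10 − 1.76) / 6.02 = 58.34/6.02 = 9.6910 effective bits.

9.69 bits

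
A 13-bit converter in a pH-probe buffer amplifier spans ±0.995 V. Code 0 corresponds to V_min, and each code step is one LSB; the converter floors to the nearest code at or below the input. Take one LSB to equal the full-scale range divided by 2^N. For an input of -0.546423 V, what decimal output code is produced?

Span: 0.995 V − (-0.995 V) = 1.99 V. LSB = 1.99 V / 2^13 ≈ 242.9 µV.
V_in − V_min = -0.546423 − (-0.995) = 0.448577 V.
Divide by LSB: 0.448577 × 8192/1.99 = 1846.6044.
Truncating gives code 1846.

1846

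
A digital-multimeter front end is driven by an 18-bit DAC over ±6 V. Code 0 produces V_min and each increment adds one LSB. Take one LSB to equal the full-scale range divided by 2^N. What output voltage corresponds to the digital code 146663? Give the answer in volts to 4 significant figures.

Span: 6 V − (-6 V) = 12 V. LSB = 12 V / 2^18.
V_out = -6 + 146663 × (12/262144) V
      = -6 V + 6.71370 V = 0.713699 V.

0.7137 V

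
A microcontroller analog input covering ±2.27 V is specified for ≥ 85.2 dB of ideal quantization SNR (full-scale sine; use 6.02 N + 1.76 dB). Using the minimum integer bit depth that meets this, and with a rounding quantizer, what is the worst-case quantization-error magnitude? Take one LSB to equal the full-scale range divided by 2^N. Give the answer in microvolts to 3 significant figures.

Span: 2.27 V − (-2.27 V) = 4.54 V.
Solving 6.02 N ≥ 85.2 − 1.76: N ≥ 13.860. Round up → N = 14.
LSB = 4.54 V / 2^14 = 277.10 µV.
Half an LSB is 139 µV.

139 µV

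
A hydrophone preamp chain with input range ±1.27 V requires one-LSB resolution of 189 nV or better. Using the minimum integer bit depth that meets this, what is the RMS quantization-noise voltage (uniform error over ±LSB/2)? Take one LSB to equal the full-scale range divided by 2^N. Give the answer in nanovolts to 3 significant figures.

43.7 nV

The full-scale span is 1.27 − (-1.27) = 2.54 V.
Required number of levels: 2.54/189 nV = 1.3439e7; smallest N with 2^N ≥ that is 24.
Step size = 2.54/16777216 V = 151.40 nV.
V_rms = LSB/√12 = 43.7 nV.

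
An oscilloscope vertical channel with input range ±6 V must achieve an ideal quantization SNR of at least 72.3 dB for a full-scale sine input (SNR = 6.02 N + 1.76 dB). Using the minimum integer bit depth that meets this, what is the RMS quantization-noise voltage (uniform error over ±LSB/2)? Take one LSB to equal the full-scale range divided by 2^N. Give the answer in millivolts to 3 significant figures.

Range = 6 − (-6) = 12 V.
Solving 6.02 N ≥ 72.3 − 1.76: N ≥ 11.718. Round up → N = 12.
Step size = 12/4096 V = 2.9297 mV.
σ_q = LSB/√12 = 2.9297 mV/3.4641 = 0.846 mV.

0.846 mV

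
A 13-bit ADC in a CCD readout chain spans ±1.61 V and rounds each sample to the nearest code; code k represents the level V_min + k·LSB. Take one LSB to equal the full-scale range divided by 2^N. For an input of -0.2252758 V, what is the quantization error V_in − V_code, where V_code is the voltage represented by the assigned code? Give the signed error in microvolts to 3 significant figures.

The full-scale span is 1.61 − (-1.61) = 3.22 V. LSB = 3.22 V / 2^13 ≈ 393.1 µV.
Position in LSBs: (-0.2252758 − (-1.61)) × 8192/3.22 = 3522.8760; rounding gives k = 3523.
Reconstructed level: -1.61 + 3523 × 3.22/8192 V = -0.2252270508 V.
e = -0.2252758 − (-0.2252270508) = −48.7 µV.

−48.7 µV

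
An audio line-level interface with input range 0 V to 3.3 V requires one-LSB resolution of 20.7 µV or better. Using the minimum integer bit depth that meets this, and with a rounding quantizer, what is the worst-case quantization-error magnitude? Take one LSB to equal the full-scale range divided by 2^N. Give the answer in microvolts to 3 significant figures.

Span = 3.3 V.
Need 2^N ≥ 3.3 V / 20.7 µV = 159400 → N_min = 18.
One LSB is 3.3 V / 262144 = 12.589 µV.
|e|_max = LSB/2 = 6.29 µV.

6.29 µV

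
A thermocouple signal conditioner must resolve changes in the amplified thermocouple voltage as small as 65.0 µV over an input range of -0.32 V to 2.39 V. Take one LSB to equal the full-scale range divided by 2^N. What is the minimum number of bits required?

16 bits

Range = 2.39 − (-0.32) = 2.71 V.
Required number of levels: 2.71/65.0 µV = 41692; smallest N with 2^N ≥ that is 16.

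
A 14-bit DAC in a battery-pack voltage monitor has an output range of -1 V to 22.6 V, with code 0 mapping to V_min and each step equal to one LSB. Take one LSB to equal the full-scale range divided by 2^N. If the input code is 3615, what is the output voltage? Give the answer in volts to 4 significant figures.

4.207 V

Span: 22.6 V − (-1 V) = 23.6 V. LSB = 23.6 V / 2^14.
V_out = -1 + 3615 × (23.6/16384) V
      = -1 V + 5.20715 V = 4.20715 V.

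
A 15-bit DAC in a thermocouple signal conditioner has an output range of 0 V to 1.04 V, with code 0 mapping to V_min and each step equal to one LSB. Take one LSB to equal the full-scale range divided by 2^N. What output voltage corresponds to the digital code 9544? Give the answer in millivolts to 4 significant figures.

302.9 mV

V_FS = 1.04 V. LSB = 1.04 V / 2^15.
Output = V_min + (9544/32768) × range = 0 + 0.291260 × 1.04 V
      = 0 + 0.302910 = 0.302910 V.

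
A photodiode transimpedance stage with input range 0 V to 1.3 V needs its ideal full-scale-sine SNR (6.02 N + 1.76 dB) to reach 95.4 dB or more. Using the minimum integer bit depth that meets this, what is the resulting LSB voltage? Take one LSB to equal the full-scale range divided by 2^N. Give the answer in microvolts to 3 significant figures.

19.8 µV

Range is 1.3 V.
N ≥ (95.4 − 1.76)/6.02 = 15.555 → N_min = 16.
LSB = 1.3 V ÷ 2^16 = 1.3/65536 V = 19.8 µV.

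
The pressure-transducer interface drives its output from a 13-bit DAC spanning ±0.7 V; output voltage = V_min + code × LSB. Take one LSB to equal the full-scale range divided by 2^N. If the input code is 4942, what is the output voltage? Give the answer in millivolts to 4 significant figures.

Full-scale range = 0.7 V − (-0.7 V) = 1.4 V. LSB = 1.4 V / 2^13.
V_out = V_min + code × LSB = -0.7 V + 4942 × 1.4 V / 8192
      = -0.7 + 0.844580 = 0.144580 V.

144.6 mV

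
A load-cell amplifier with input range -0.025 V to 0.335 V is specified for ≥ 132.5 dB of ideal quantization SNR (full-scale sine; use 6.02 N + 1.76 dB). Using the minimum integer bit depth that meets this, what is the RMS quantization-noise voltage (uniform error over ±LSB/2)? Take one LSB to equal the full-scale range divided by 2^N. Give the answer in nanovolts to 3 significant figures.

Full-scale range = 0.335 V − (-0.025 V) = 0.36 V.
6.02 N + 1.76 ≥ 132.5 gives N ≥ 21.718, so the minimum integer is 22.
Step size = 0.36/4194304 V = 85.831 nV.
σ_q = LSB/√12 = 85.831 nV/3.4641 = 24.8 nV.

24.8 nV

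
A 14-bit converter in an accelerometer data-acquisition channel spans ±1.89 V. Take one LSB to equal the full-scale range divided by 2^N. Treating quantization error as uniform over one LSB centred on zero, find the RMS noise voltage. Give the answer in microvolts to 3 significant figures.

Full-scale range = 1.89 V − (-1.89 V) = 3.78 V.
LSB = 3.78 V / 2^14 = 230.71 µV.
σ_q = LSB/√12 = 230.71 µV/3.4641 = 66.6 µV.

66.6 µV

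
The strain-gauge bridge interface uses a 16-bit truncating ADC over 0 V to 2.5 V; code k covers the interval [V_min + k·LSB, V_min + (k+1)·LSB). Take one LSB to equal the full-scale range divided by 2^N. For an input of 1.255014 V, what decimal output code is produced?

Full-scale range = 2.5 V. LSB = 2.5 V / 2^16 ≈ 38.15 µV.
code = ⌊(V_in − V_min)/LSB⌋ = ⌊(V_in − V_min) × 2^16 / range⌋
     = ⌊(1.255014 − (0)) × 65536 / 2.5⌋ = ⌊1.255014 × 65536/2.5⌋
     = ⌊32899.439⌋ = 32899.

32899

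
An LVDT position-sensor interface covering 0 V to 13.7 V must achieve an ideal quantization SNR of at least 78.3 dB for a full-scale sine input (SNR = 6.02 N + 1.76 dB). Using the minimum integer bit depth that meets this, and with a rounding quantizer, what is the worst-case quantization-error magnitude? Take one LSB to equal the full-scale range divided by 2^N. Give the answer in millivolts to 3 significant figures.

Span = 13.7 V.
Required N = ⌈(78.3 − 1.76)/6.02⌉ = ⌈12.714⌉ = 13.
LSB = 13.7 V / 2^13 = 1.6724 mV.
|e|_max = LSB/2 = 0.836 mV.

0.836 mV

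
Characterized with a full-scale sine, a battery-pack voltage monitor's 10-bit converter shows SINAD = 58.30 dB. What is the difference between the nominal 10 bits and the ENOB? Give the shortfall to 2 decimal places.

N_eff = (58.30 − 1.76)/6.02 = 9.3920 bits.
Lost resolution: 10 − 9.3920 = 0.6080 bits.

0.61 bits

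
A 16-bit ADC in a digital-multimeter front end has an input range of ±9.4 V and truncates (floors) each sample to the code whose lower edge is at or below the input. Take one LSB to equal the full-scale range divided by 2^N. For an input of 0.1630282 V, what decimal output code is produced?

33336

Range = 9.4 − (-9.4) = 18.8 V. LSB = 18.8 V / 2^16 ≈ 286.9 µV.
(V_in − V_min) × 2^16/range = (0.1630282 − (-9.4)) × 65536/18.8 = 33336.309.
Floor → code = 33336.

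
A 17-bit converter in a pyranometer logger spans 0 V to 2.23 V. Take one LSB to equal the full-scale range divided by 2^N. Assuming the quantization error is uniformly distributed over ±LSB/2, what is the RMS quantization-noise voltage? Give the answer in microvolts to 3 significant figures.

V_FS = 2.23 V.
Step size = 2.23/131072 V = 17.014 µV.
RMS of a uniform error over width LSB is LSB/√12 = 4.91 µV.

4.91 µV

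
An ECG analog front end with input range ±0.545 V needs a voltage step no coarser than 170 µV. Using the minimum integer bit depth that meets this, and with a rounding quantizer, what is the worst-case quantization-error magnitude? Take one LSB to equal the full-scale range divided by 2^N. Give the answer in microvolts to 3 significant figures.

Range = 0.545 − (-0.545) = 1.09 V.
Need 2^N ≥ 1.09 V / 170 µV = 6412 → N_min = 13.
Step size = 1.09/8192 V = 133.06 µV.
|e|_max = LSB/2 = 66.5 µV.

66.5 µV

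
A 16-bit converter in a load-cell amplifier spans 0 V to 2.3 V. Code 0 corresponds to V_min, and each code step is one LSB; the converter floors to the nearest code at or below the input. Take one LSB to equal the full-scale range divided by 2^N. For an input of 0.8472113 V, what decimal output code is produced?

24140

V_FS = 2.3 V. LSB = 2.3 V / 2^16 ≈ 35.10 µV.
(V_in − V_min) × 2^16/range = (0.8472113 − (0)) × 65536/2.3 = 24140.365.
Floor → code = 24140.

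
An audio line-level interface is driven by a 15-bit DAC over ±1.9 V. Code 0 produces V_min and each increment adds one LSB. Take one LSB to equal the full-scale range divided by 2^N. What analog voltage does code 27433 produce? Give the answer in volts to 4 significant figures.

Span: 1.9 V − (-1.9 V) = 3.8 V. LSB = 3.8 V / 2^15.
Output = V_min + (27433/32768) × range = -1.9 + 0.837189 × 3.8 V
      = -1.9 + 3.18132 = 1.28132 V.

1.281 V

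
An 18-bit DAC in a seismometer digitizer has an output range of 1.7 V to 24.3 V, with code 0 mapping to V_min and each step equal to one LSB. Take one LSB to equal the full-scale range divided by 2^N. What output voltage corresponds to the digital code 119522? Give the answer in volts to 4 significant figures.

Range = 24.3 − (1.7) = 22.6 V. LSB = 22.6 V / 2^18.
Output = V_min + (119522/262144) × range = 1.7 + 0.455940 × 22.6 V
      = 1.7 V + 10.3042 V = 12.0042 V.

12.00 V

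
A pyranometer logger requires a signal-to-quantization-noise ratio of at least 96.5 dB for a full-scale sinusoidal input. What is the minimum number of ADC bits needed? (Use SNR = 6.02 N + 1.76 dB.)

16 bits

6.02 N + 1.76 ≥ 96.5 gives N ≥ 15.738, so the minimum integer is 16.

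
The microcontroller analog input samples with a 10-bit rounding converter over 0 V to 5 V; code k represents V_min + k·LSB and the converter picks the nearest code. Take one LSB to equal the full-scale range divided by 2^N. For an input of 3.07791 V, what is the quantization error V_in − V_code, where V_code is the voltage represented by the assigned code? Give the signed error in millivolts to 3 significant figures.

+1.74 mV

Span = 5 V. LSB = 5 V / 2^10 ≈ 4.883 mV.
(V_in − V_min)/LSB = (3.07791 − (0)) × 1024/5 = 630.3560 → nearest code k = 630.
Reconstructed level: 0 + 630 × 5/1024 V = 3.076171875 V.
Error = V_in − V_code = 3.07791 − (3.076171875) = +1.74 mV.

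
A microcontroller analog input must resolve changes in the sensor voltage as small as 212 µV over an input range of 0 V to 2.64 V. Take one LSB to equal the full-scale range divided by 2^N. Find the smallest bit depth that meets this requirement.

14 bits

Span = 2.64 V.
2.64 V / 212 µV = 12450. Since 2^13 = 8192 and 2^14 = 16384, N = 14.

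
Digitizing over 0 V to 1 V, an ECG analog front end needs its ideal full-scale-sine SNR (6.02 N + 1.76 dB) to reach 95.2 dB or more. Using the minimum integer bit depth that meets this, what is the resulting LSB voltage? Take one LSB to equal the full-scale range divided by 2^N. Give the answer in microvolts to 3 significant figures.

V_FS = 1 V.
Required N = ⌈(95.2 − 1.76)/6.02⌉ = ⌈15.522⌉ = 16.
LSB = 1 V ÷ 2^16 = 1/65536 V = 15.3 µV.

15.3 µV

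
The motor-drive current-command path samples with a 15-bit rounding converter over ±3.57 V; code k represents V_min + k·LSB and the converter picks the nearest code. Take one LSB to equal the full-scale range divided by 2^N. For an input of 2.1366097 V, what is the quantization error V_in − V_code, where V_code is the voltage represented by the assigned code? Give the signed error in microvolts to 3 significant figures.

The full-scale span is 3.57 − (-3.57) = 7.14 V. LSB = 7.14 V / 2^15 ≈ 217.9 µV.
(V_in − V_min)/LSB = (2.1366097 − (-3.57)) × 32768/7.14 = 26189.6620 → nearest code k = 26190.
V_code = -3.57 + (26190/32768) × 7.14 = 2.1366833496 V.
V_in − V_code = 2.1366097 − (2.1366833496) = −73.6 µV.

−73.6 µV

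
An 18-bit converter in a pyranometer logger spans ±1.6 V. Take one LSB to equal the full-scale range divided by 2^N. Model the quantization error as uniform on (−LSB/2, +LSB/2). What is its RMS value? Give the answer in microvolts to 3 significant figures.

3.52 µV

Full-scale range = 1.6 V − (-1.6 V) = 3.2 V.
One LSB is 3.2 V / 262144 = 12.207 µV.
For a uniform distribution on [−LSB/2, +LSB/2], V_rms = LSB/√12 = 12.207 µV/3.4641 = 3.52 µV.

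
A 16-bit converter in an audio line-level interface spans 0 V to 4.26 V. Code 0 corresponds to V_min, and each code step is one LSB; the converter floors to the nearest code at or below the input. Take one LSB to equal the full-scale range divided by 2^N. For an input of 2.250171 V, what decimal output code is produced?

34616

Range is 4.26 V. LSB = 4.26 V / 2^16 ≈ 65.00 µV.
(V_in − V_min) × 2^16/range = (2.250171 − (0)) × 65536/4.26 = 34616.715.
Floor → code = 34616.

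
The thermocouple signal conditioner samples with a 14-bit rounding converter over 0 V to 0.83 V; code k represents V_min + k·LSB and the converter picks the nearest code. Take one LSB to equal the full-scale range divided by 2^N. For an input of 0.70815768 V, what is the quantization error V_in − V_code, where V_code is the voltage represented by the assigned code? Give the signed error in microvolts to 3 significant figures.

V_FS = 0.83 V. LSB = 0.83 V / 2^14 ≈ 50.66 µV.
(0.70815768 − (0)) / LSB = 0.70815768 × 16384/0.83 = 13978.8620. Nearest integer: k = 13979.
V_code = V_min + k × range/2^14 = 0 + 13979 × 0.83/16384 = 0.70816467285 V.
e = 0.70815768 − (0.70816467285) = −6.99 µV.

−6.99 µV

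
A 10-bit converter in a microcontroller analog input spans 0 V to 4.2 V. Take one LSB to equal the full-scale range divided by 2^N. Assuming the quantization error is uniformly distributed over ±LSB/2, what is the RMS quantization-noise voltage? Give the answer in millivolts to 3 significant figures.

1.18 mV

V_FS = 4.2 V.
LSB = 4.2 V ÷ 2^10 = 4.2/1024 V = 4.1016 mV.
σ_q = LSB/√12 = 4.1016 mV/3.4641 = 1.18 mV.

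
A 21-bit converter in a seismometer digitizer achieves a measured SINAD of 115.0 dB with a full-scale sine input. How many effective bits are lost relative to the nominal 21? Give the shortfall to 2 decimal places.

N_eff = (115.0 − 1.76)/6.02 = 18.8106 bits.
Lost resolution: 21 − 18.8106 = 2.1894 bits.

2.19 bits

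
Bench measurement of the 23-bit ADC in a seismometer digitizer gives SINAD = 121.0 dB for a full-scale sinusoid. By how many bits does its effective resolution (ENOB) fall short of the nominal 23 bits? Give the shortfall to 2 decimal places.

3.19 bits

N_eff = (121.0 − 1.76)/6.02 = 19.8073 bits.
Shortfall = 23 − 19.8073 = 3.1927 bits.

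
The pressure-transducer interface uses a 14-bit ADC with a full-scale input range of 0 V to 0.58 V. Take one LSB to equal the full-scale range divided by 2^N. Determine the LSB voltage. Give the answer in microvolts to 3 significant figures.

Range is 0.58 V.
There are 2^14 = 16384 steps.
LSB = 0.58 V / 2^14 = 35.4 µV.

35.4 µV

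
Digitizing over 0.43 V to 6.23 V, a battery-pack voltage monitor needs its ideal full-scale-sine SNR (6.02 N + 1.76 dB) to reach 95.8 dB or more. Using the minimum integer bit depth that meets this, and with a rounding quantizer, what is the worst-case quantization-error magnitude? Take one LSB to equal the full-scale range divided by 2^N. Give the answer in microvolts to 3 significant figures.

44.3 µV

Span: 6.23 V − (0.43 V) = 5.8 V.
Required N = ⌈(95.8 − 1.76)/6.02⌉ = ⌈15.621⌉ = 16.
Step size = 5.8/65536 V = 88.501 µV.
|e|_max = LSB/2 = 44.3 µV.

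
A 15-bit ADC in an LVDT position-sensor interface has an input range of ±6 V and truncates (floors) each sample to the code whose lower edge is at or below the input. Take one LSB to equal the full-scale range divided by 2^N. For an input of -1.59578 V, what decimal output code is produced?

12026

Span: 6 V − (-6 V) = 12 V. LSB = 12 V / 2^15 ≈ 366.2 µV.
code = ⌊(V_in − V_min)/LSB⌋ = ⌊(V_in − V_min) × 2^15 / range⌋
     = ⌊(-1.59578 − (-6)) × 32768 / 12⌋ = ⌊4.40422 × 32768/12⌋
     = ⌊12026.457⌋ = 12026.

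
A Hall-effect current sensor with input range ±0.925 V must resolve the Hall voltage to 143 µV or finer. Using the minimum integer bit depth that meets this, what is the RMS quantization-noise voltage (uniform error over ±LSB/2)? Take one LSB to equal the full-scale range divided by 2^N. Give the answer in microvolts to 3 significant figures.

Span: 0.925 V − (-0.925 V) = 1.85 V.
Required number of levels: 1.85/143 µV = 12937; smallest N with 2^N ≥ that is 14.
LSB = 1.85 V ÷ 2^14 = 1.85/16384 V = 112.92 µV.
V_rms = LSB/√12 = 32.6 µV.

32.6 µV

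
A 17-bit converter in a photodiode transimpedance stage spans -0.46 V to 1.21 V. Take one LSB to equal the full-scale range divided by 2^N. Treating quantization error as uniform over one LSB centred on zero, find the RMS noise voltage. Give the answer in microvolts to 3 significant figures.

The full-scale span is 1.21 − (-0.46) = 1.67 V.
One LSB is 1.67 V / 131072 = 12.741 µV.
RMS of a uniform error over width LSB is LSB/√12 = 3.68 µV.

3.68 µV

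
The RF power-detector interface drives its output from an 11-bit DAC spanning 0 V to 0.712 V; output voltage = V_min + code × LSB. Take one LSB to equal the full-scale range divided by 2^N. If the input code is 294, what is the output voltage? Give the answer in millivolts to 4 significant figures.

Range is 0.712 V. LSB = 0.712 V / 2^11.
V_out = V_min + code × LSB = 0 V + 294 × 0.712 V / 2048
      = 0 V + 0.102211 V = 0.102211 V.

102.2 mV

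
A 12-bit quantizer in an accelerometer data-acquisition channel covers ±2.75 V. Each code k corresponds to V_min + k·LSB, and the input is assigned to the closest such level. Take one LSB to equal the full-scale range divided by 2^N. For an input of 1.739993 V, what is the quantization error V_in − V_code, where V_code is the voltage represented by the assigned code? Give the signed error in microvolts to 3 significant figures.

Range = 2.75 − (-2.75) = 5.5 V. LSB = 5.5 V / 2^12 ≈ 1.343 mV.
Position in LSBs: (1.739993 − (-2.75)) × 4096/5.5 = 3343.8202; rounding gives k = 3344.
Reconstructed level: -2.75 + 3344 × 5.5/4096 V = 1.740234375 V.
V_in − V_code = 1.739993 − (1.740234375) = −241 µV.

−241 µV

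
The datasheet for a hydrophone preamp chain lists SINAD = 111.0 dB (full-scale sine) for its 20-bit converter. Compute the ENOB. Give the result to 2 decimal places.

ENOB = (111.0 − 1.76)/6.02 = 18.1462 bits.

18.15 bits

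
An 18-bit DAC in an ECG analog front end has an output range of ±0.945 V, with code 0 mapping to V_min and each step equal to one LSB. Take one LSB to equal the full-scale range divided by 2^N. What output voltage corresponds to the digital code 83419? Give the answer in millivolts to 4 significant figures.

Span: 0.945 V − (-0.945 V) = 1.89 V. LSB = 1.89 V / 2^18.
V_out = -0.945 + 83419 × (1.89/262144) V
      = -0.945 + 0.601432 = -0.343568 V.

-343.6 mV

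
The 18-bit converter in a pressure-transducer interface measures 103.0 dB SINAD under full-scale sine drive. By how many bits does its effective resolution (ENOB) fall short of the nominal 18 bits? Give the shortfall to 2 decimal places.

1.18 bits

ENOB = (SINAD − 1.76)/6.02 = (103.0 − 1.76)/6.02 = 16.8173 bits.
18 − 16.8173 = 1.18 bits below nominal.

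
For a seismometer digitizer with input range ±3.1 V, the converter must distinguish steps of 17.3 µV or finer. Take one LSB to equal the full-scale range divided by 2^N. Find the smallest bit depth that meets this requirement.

Full-scale range = 3.1 V − (-3.1 V) = 6.2 V.
Need 2^N ≥ 6.2 V / 17.3 µV = 358400 → N_min = 19.

19 bits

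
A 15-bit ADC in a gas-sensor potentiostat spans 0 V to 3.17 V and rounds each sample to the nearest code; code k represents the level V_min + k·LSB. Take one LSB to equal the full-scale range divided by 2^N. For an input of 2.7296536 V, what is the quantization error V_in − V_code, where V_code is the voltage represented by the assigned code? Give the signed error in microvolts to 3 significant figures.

+17.4 µV

Range is 3.17 V. LSB = 3.17 V / 2^15 ≈ 96.74 µV.
(V_in − V_min)/LSB = (2.7296536 − (0)) × 32768/3.17 = 28216.1795 → nearest code k = 28216.
V_code = V_min + k × range/2^15 = 0 + 28216 × 3.17/32768 = 2.7296362305 V.
Error = V_in − V_code = 2.7296536 − (2.7296362305) = +17.4 µV.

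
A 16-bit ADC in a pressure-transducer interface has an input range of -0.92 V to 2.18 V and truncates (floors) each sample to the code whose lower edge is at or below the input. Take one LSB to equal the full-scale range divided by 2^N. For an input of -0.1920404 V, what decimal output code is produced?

15389

Range = 2.18 − (-0.92) = 3.1 V. LSB = 3.1 V / 2^16 ≈ 47.30 µV.
V_in − V_min = -0.1920404 − (-0.92) = 0.7279596 V.
Divide by LSB: 0.7279596 × 65536/3.1 = 15389.5356.
Truncating gives code 15389.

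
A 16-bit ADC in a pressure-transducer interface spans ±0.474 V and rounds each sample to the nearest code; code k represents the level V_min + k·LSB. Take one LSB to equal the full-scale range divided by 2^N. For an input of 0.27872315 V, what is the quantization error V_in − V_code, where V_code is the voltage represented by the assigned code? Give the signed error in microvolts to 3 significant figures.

Range = 0.474 − (-0.474) = 0.948 V. LSB = 0.948 V / 2^16 ≈ 14.47 µV.
Position in LSBs: (0.27872315 − (-0.474)) × 65536/0.948 = 52036.3548; rounding gives k = 52036.
Reconstructed level: -0.474 + 52036 × 0.948/65536 V = 0.27871801758 V.
Error = V_in − V_code = 0.27872315 − (0.27871801758) = +5.13 µV.

+5.13 µV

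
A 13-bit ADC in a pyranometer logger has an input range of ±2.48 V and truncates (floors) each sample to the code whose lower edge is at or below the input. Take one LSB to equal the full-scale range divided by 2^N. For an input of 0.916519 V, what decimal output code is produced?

The full-scale span is 2.48 − (-2.48) = 4.96 V. LSB = 4.96 V / 2^13 ≈ 0.6055 mV.
(V_in − V_min) × 2^13/range = (0.916519 − (-2.48)) × 8192/4.96 = 5609.735.
Floor → code = 5609.

5609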